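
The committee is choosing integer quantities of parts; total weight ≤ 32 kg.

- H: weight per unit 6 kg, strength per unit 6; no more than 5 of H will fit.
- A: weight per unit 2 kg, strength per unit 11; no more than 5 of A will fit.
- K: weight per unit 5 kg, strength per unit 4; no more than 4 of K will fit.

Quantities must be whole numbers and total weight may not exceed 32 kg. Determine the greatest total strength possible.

2×H, 5×A, and 2×K: weight 32 ≤ 32, strength 2·6 + 5·11 + 2·4 = 75.
1×H, 5×A, and 3×K: weight 31 ≤ 32, strength 1·6 + 5·11 + 3·4 = 73.
Best is 75.

75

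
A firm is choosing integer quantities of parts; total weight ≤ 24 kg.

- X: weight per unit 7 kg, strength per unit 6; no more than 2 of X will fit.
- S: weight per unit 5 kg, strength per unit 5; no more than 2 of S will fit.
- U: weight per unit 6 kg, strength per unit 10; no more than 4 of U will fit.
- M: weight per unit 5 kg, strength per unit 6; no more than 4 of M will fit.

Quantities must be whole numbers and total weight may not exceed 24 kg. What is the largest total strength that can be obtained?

40

This is a bounded integer knapsack.
U has the best ratio (10/6); taking only U gives at most 4×10 = 40 (stopped by the weight limit).
Optimal: 4×U: weight 24 ≤ 24, strength 4·10 = 40.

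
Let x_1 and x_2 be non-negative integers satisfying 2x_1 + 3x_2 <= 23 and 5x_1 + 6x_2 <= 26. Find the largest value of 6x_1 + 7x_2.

31

(x_1,x_2)=(4,1) is feasible, giving 31.
(x_1,x_2)=(5,0) is feasible, giving 30.
(x_1,x_2)=(3,1) is feasible, giving 25.
The best lattice point is (4,1), giving 31.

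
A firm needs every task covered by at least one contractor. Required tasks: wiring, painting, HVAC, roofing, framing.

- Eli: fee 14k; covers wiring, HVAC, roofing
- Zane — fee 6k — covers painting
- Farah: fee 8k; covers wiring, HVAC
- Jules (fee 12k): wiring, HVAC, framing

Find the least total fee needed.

Choose Eli, Zane, and Jules: together they cover wiring, painting, HVAC, roofing, framing — every task.
Total fee: 14 + 6 + 12 = 32.

32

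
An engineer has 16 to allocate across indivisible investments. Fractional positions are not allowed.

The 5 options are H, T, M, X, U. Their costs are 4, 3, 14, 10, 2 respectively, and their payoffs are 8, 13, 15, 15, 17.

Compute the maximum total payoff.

This is a 0-1 knapsack instance.
Allowing fractional choices, the relaxed optimum would be about 48.5, but investments are indivisible.
T + X + U: cost 3 + 10 + 2 = 15 ≤ 16, payoff 13 + 15 + 17 = 45.
H + T + U: cost 4 + 3 + 2 = 9 ≤ 16, payoff 8 + 13 + 17 = 38.
H + X + U: cost 4 + 10 + 2 = 16 ≤ 16, payoff 8 + 15 + 17 = 40.
Best is T, X, and U with total payoff 45.

45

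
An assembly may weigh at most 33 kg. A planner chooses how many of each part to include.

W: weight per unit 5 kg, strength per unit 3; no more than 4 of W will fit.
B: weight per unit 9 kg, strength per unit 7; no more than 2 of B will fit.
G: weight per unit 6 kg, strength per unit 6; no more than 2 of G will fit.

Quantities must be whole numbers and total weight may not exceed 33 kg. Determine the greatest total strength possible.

26

This is a bounded integer knapsack.
Take 2×B and 2×G: weight 30 ≤ 33, strength 2·7 + 2·6 = 26.
G has the best ratio (6/6) and is taken to its limit of 2; remaining capacity is filled optimally with the others.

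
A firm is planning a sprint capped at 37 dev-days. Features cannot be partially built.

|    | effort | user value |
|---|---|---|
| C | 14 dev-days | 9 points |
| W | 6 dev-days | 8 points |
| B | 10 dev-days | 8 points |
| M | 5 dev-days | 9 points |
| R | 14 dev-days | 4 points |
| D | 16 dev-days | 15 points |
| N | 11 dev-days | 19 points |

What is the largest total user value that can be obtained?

M + D + N: effort 5 + 16 + 11 = 32 ≤ 37, user value 9 + 15 + 19 = 43.
C + W + M + N: effort 14 + 6 + 5 + 11 = 36 ≤ 37, user value 9 + 8 + 9 + 19 = 45.
W + B + M + N: effort 6 + 10 + 5 + 11 = 32 ≤ 37, user value 8 + 8 + 9 + 19 = 44.
Best is C, W, M, and N with total user value 45.

45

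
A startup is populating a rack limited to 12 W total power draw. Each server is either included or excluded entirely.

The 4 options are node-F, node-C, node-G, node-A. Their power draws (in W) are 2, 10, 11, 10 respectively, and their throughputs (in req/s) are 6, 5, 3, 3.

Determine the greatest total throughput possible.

11

node-F + node-A: power draw 2 + 10 = 12 ≤ 12, throughput 6 + 3 = 9.
node-F: power draw 2 ≤ 12, throughput 6.
node-F + node-C: power draw 2 + 10 = 12 ≤ 12, throughput 6 + 5 = 11.
Best is node-F and node-C with total throughput 11.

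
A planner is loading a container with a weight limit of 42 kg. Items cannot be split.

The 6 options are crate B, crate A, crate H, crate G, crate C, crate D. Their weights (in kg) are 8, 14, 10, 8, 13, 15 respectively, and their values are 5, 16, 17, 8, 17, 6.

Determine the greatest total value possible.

Allowing fractional choices, the relaxed optimum would be about 55.0, but items are indivisible.
crate A + crate H + crate C: weight 14 + 10 + 13 = 37 ≤ 42, value 16 + 17 + 17 = 50.
crate B + crate H + crate G + crate C: weight 8 + 10 + 8 + 13 = 39 ≤ 42, value 5 + 17 + 8 + 17 = 47.
Best is crate A, crate H, and crate C with total value 50.

50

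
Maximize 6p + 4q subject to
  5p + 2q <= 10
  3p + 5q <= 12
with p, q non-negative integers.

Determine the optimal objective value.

Relaxing integrality, the LP optimum is 14.53 at (p,q) = (1.37, 1.58), which is not an integer point.
(p,q)=(2,0): 5·2+2·0=10≤10, 3·2+5·0=6≤12, objective 12.
(p,q)=(1,1): 5·1+2·1=7≤10, 3·1+5·1=8≤12, objective 10.
No feasible integer point exceeds 12.

12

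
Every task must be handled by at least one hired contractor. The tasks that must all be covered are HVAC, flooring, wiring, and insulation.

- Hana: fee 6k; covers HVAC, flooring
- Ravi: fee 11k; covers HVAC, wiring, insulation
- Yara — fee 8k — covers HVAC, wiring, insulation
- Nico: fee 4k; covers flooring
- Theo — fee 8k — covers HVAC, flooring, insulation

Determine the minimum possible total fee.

This is a weighted set-cover instance.
Choose Yara and Nico: together they cover HVAC, flooring, wiring, insulation — every task.
Total fee: 8 + 4 = 12.
No cover costs less than 12.

12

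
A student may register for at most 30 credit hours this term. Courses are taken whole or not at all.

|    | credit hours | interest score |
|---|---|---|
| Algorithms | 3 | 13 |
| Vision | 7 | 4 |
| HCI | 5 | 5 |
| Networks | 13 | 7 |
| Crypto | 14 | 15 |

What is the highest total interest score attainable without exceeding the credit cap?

Allowing fractional choices, the relaxed optimum would be about 37.5, but courses are indivisible.
Algorithms + Networks + Crypto: credit hours 3 + 13 + 14 = 30 ≤ 30, interest score 13 + 7 + 15 = 35.
Algorithms + HCI + Crypto: credit hours 3 + 5 + 14 = 22 ≤ 30, interest score 13 + 5 + 15 = 33.
Algorithms + Vision + HCI + Crypto: credit hours 3 + 7 + 5 + 14 = 29 ≤ 30, interest score 13 + 4 + 5 + 15 = 37.
Best is Algorithms, Vision, HCI, and Crypto with total interest score 37.

37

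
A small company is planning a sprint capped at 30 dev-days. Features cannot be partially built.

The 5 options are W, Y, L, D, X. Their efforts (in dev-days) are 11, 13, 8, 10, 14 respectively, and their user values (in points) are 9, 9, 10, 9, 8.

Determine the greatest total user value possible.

Take W, L, and D: effort 11 + 8 + 10 = 29 ≤ 30, user value 9 + 10 + 9 = 28.
No other feasible combination does better.

28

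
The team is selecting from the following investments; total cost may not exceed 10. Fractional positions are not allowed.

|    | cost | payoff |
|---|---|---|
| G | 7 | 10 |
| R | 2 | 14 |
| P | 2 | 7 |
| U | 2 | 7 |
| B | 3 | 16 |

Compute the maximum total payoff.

R + U + B: cost 2 + 2 + 3 = 7 ≤ 10, payoff 14 + 7 + 16 = 37.
R + P + U + B: cost 2 + 2 + 2 + 3 = 9 ≤ 10, payoff 14 + 7 + 7 + 16 = 44.
R + P + B: cost 2 + 2 + 3 = 7 ≤ 10, payoff 14 + 7 + 16 = 37.
Best is R, P, U, and B with total payoff 44.

44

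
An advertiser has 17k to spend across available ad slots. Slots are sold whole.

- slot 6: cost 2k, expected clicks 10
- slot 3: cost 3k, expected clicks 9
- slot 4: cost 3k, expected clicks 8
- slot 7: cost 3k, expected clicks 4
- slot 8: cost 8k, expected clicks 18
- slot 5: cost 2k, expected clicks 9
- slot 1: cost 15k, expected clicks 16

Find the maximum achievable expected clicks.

Allowing fractional choices, the relaxed optimum would be about 51.8, but ad slots are indivisible.
slot 6 + slot 4 + slot 8 + slot 5: cost 2 + 3 + 8 + 2 = 15 ≤ 17, expected clicks 10 + 8 + 18 + 9 = 45.
slot 6 + slot 3 + slot 4 + slot 8: cost 2 + 3 + 3 + 8 = 16 ≤ 17, expected clicks 10 + 9 + 8 + 18 = 45.
slot 6 + slot 3 + slot 8 + slot 5: cost 2 + 3 + 8 + 2 = 15 ≤ 17, expected clicks 10 + 9 + 18 + 9 = 46.
Best is slot 6, slot 3, slot 8, and slot 5 with total expected clicks 46.

46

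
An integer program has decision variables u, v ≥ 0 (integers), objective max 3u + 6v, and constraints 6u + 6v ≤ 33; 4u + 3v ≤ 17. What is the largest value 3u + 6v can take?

30

Relaxing integrality, the LP optimum is 33.00 at (u,v) = (0, 5.5), which is not an integer point.
(u,v)=(0,5): 6·0+6·5=30≤33, 4·0+3·5=15≤17, objective 30.
(u,v)=(1,4): 6·1+6·4=30≤33, 4·1+3·4=16≤17, objective 27.
(u,v)=(0,4): 6·0+6·4=24≤33, 4·0+3·4=12≤17, objective 24.
No feasible integer point exceeds 30.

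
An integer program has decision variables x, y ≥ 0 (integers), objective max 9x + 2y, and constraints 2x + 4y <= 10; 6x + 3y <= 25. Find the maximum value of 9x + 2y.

36

Relaxing integrality, the LP optimum is 37.50 at (x,y) = (4.17, 0), which is not an integer point.
(x,y)=(4,0): 2·4+4·0=8≤10, 6·4+3·0=24≤25, objective 36.
(x,y)=(3,1): 2·3+4·1=10≤10, 6·3+3·1=21≤25, objective 29.
Maximum is 36 at (x,y)=(4,0).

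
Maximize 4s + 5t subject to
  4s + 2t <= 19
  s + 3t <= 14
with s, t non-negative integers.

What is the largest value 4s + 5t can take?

28

(s,t)=(2,4) is feasible, giving 28.
(s,t)=(3,3) is feasible, giving 27.
(s,t)=(1,4) is feasible, giving 24.
Maximum is 28 at (s,t)=(2,4).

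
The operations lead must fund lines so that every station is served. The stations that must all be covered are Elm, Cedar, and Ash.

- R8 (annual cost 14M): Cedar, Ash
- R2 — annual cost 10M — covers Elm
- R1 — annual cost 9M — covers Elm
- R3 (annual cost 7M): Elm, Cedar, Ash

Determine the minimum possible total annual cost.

This is a weighted set-cover instance.
R3 alone covers Elm, Cedar, Ash — every station.
Total annual cost: 7.
No cover costs less than 7.

7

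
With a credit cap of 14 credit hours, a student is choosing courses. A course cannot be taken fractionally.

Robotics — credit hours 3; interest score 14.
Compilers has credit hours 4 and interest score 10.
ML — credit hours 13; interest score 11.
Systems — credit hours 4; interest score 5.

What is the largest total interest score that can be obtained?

29

Take Robotics, Compilers, and Systems: credit hours 3 + 4 + 4 = 11 ≤ 14, interest score 14 + 10 + 5 = 29.
No other feasible combination does better.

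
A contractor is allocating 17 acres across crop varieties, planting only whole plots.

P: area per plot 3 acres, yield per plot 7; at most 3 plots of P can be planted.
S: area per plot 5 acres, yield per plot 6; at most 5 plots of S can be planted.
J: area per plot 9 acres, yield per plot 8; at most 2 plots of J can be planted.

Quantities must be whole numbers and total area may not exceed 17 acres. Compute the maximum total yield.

This is a bounded integer knapsack.
P has the best ratio (7/3); taking only P gives at most 3×7 = 21 (stopped by the supply cap of 3).
Mixing does better — 3×P and 1×S: area 14 ≤ 17, yield 3·7 + 1·6 = 27.

27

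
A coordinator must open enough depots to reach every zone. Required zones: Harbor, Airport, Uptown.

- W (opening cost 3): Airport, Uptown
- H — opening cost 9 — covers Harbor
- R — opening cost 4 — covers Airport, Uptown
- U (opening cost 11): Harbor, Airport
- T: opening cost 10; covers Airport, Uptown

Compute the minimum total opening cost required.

12

Choose W and H: together they cover Harbor, Airport, Uptown — every zone.
Total opening cost: 3 + 9 = 12.
No cover costs less than 12.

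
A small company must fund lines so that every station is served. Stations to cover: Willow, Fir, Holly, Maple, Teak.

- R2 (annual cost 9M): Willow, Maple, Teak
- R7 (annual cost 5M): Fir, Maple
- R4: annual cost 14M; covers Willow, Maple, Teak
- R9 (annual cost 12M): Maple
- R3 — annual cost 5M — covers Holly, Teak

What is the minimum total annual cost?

19

Choose R2, R7, and R3: together they cover Willow, Fir, Holly, Maple, Teak — every station.
Total annual cost: 9 + 5 + 5 = 19.
No cover costs less than 19.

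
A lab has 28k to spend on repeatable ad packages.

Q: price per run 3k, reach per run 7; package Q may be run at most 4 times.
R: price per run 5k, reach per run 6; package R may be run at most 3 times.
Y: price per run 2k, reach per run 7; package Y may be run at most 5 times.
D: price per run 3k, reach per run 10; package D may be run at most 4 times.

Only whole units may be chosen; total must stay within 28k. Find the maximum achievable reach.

Y has the best ratio (7/2); taking only Y gives at most 5×7 = 35 (stopped by the supply cap of 5).
Mixing does better — 2×Q, 5×Y, and 4×D: price 28 ≤ 28, reach 2·7 + 5·7 + 4·10 = 89.

89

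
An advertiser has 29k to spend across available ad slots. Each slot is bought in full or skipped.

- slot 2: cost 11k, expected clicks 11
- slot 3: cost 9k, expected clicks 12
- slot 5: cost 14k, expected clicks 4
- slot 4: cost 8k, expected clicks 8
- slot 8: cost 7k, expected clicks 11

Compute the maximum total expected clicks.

Allowing fractional choices, the relaxed optimum would be about 36.0, but ad slots are indivisible.
slot 2 + slot 3 + slot 4: cost 11 + 9 + 8 = 28 ≤ 29, expected clicks 11 + 12 + 8 = 31.
slot 2 + slot 3 + slot 8: cost 11 + 9 + 7 = 27 ≤ 29, expected clicks 11 + 12 + 11 = 34.
slot 3 + slot 4 + slot 8: cost 9 + 8 + 7 = 24 ≤ 29, expected clicks 12 + 8 + 11 = 31.
Best is slot 2, slot 3, and slot 8 with total expected clicks 34.

34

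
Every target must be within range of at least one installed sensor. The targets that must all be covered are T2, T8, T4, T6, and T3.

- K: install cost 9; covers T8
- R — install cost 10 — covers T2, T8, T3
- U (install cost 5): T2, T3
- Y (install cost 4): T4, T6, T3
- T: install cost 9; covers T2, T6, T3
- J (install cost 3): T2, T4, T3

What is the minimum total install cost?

The greedy cost-per-new-target heuristic would pick J, Y, and K for 16, but a cheaper cover exists.
Choose R and Y: together they cover T2, T8, T4, T6, T3 — every target.
Total install cost: 10 + 4 = 14.
No cover costs less than 14.

14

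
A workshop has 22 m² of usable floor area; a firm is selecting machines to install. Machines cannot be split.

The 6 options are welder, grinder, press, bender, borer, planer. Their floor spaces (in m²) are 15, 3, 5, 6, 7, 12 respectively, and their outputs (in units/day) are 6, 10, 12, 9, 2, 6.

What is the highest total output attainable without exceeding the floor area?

Treat it as a binary knapsack problem.
Allowing fractional choices, the relaxed optimum would be about 35.0, but machines are indivisible.
grinder + press + planer: floor space 3 + 5 + 12 = 20 ≤ 22, output 10 + 12 + 6 = 28.
grinder + press + bender + borer: floor space 3 + 5 + 6 + 7 = 21 ≤ 22, output 10 + 12 + 9 + 2 = 33.
grinder + press + bender: floor space 3 + 5 + 6 = 14 ≤ 22, output 10 + 12 + 9 = 31.
Best is grinder, press, bender, and borer with total output 33.

33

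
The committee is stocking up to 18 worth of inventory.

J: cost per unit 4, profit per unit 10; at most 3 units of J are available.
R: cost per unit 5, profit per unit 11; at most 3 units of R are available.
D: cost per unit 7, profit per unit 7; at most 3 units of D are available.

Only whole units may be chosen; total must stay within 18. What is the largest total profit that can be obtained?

Take 2×J and 2×R: cost 18 ≤ 18, profit 2·10 + 2·11 = 42.
No other integer combination yields more.

42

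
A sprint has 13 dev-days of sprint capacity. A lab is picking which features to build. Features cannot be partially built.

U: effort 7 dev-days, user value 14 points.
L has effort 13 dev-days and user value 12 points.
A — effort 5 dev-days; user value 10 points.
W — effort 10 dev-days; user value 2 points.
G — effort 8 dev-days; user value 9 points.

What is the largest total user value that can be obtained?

24

U + A: effort 7 + 5 = 12 ≤ 13, user value 14 + 10 = 24.
A + G: effort 5 + 8 = 13 ≤ 13, user value 10 + 9 = 19.
U: effort 7 ≤ 13, user value 14.
Best is U and A with total user value 24.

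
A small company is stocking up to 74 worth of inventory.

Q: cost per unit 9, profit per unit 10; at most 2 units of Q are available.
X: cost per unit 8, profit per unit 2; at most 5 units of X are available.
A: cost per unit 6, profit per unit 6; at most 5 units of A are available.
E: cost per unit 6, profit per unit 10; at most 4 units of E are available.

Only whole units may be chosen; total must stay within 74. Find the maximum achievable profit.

90

E has the best ratio (10/6); taking only E gives at most 4×10 = 40 (stopped by the supply cap of 4).
Mixing does better — 2×Q, 5×A, and 4×E: cost 72 ≤ 74, profit 2·10 + 5·6 + 4·10 = 90.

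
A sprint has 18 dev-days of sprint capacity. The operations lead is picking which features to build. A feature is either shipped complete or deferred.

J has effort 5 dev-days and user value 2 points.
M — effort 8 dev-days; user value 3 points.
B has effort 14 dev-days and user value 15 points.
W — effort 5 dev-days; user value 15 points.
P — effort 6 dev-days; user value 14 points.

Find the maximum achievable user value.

31

Take J, W, and P: effort 5 + 5 + 6 = 16 ≤ 18, user value 2 + 15 + 14 = 31.
No other feasible combination does better.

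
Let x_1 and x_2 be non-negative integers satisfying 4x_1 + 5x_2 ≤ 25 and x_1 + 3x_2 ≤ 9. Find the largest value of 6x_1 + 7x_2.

The continuous relaxation peaks at (6.25, 0) with value 37.50; rounding to a feasible lattice point costs some objective.
(x_1,x_2)=(5,1): 4·5+5·1=25≤25, 1·5+3·1=8≤9, objective 37.
(x_1,x_2)=(6,0): 4·6+5·0=24≤25, 1·6+3·0=6≤9, objective 36.
The best lattice point is (5,1), giving 37.

37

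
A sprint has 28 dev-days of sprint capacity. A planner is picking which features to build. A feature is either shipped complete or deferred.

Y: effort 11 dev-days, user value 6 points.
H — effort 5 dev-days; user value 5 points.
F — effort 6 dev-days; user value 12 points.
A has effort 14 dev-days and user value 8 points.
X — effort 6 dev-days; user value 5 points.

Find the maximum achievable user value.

28

Take Y, H, F, and X: effort 11 + 5 + 6 + 6 = 28 ≤ 28, user value 6 + 5 + 12 + 5 = 28.
No other feasible combination does better.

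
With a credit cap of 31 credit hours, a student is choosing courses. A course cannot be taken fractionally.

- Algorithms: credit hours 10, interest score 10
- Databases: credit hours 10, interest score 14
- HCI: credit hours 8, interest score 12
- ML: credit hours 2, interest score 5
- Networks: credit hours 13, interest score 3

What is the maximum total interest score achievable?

41

Allowing fractional choices, the relaxed optimum would be about 41.2, but courses are indivisible.
Databases + HCI + ML: credit hours 10 + 8 + 2 = 20 ≤ 31, interest score 14 + 12 + 5 = 31.
Algorithms + Databases + HCI + ML: credit hours 10 + 10 + 8 + 2 = 30 ≤ 31, interest score 10 + 14 + 12 + 5 = 41.
Algorithms + Databases + HCI: credit hours 10 + 10 + 8 = 28 ≤ 31, interest score 10 + 14 + 12 = 36.
Best is Algorithms, Databases, HCI, and ML with total interest score 41.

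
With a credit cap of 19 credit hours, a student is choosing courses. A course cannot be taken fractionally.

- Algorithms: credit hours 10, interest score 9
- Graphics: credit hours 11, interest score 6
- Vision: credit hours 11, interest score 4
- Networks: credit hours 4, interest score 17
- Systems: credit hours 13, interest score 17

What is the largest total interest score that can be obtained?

Take Networks and Systems: credit hours 4 + 13 = 17 ≤ 19, interest score 17 + 17 = 34.
No other feasible combination does better.

34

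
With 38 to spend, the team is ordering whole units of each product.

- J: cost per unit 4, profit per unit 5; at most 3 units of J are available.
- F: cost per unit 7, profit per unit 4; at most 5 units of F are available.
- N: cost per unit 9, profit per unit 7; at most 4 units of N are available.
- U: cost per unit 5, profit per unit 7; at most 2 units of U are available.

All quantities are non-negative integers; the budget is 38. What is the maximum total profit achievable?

40

This is a bounded integer knapsack.
U has the best ratio (7/5); taking only U gives at most 2×7 = 14 (stopped by the supply cap of 2).
Mixing does better — 3×J, 1×F, 1×N, and 2×U: cost 38 ≤ 38, profit 3·5 + 1·4 + 1·7 + 2·7 = 40.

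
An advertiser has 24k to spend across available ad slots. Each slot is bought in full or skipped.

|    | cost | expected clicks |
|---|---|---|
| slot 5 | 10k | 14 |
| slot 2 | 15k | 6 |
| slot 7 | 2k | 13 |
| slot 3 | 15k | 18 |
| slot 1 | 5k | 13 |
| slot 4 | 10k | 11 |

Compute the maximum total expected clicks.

slot 5 + slot 7 + slot 1: cost 10 + 2 + 5 = 17 ≤ 24, expected clicks 14 + 13 + 13 = 40.
slot 5 + slot 7 + slot 4: cost 10 + 2 + 10 = 22 ≤ 24, expected clicks 14 + 13 + 11 = 38.
slot 7 + slot 3 + slot 1: cost 2 + 15 + 5 = 22 ≤ 24, expected clicks 13 + 18 + 13 = 44.
Best is slot 7, slot 3, and slot 1 with total expected clicks 44.

44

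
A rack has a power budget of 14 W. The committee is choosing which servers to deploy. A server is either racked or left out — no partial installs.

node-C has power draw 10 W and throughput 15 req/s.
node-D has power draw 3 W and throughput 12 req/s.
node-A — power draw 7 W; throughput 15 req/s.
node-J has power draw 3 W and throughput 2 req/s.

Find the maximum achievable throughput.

node-D + node-A: power draw 3 + 7 = 10 ≤ 14, throughput 12 + 15 = 27.
node-C + node-D: power draw 10 + 3 = 13 ≤ 14, throughput 15 + 12 = 27.
node-D + node-A + node-J: power draw 3 + 7 + 3 = 13 ≤ 14, throughput 12 + 15 + 2 = 29.
Best is node-D, node-A, and node-J with total throughput 29.

29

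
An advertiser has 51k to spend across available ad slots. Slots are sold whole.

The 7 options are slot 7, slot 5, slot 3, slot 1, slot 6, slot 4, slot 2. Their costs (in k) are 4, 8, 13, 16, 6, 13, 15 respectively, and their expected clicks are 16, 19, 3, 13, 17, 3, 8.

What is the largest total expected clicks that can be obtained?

This is an integer program with binary decision variables.
Allowing fractional choices, the relaxed optimum would be about 73.5, but ad slots are indivisible.
slot 7 + slot 5 + slot 1 + slot 6 + slot 2: cost 4 + 8 + 16 + 6 + 15 = 49 ≤ 51, expected clicks 16 + 19 + 13 + 17 + 8 = 73.
slot 7 + slot 5 + slot 3 + slot 1 + slot 6: cost 4 + 8 + 13 + 16 + 6 = 47 ≤ 51, expected clicks 16 + 19 + 3 + 13 + 17 = 68.
slot 7 + slot 5 + slot 1 + slot 6 + slot 4: cost 4 + 8 + 16 + 6 + 13 = 47 ≤ 51, expected clicks 16 + 19 + 13 + 17 + 3 = 68.
Best is slot 7, slot 5, slot 1, slot 6, and slot 2 with total expected clicks 73.

73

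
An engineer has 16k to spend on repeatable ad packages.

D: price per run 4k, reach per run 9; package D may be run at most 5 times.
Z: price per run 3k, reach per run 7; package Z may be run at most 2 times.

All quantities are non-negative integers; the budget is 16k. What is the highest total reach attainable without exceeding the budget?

This is a bounded integer knapsack.
3×D and 1×Z: price 15 ≤ 16, reach 3·9 + 1·7 = 34.
4×D: price 16 ≤ 16, reach 4·9 = 36.
Best is 36.

36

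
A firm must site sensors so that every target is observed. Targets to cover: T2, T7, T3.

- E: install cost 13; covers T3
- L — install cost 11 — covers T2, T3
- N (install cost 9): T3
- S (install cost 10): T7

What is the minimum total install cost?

Choose L and S: together they cover T2, T7, T3 — every target.
Total install cost: 11 + 10 = 21.
No cover costs less than 21.

21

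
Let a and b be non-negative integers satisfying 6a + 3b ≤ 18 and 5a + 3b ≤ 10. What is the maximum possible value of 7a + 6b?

18

Relaxing integrality, the LP optimum is 20.00 at (a,b) = (0, 3.33), which is not an integer point.
(a,b)=(0,3): 6·0+3·3=9≤18, 5·0+3·3=9≤10, objective 18.
(a,b)=(0,2): 6·0+3·2=6≤18, 5·0+3·2=6≤10, objective 12.
The best lattice point is (0,3), giving 18.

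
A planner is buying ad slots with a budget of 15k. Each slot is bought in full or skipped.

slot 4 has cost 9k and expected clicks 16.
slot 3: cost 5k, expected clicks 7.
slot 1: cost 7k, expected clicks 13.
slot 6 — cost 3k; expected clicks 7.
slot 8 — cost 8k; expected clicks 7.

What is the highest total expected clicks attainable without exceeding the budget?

27

Allowing fractional choices, the relaxed optimum would be about 28.9, but ad slots are indivisible.
slot 3 + slot 1 + slot 6: cost 5 + 7 + 3 = 15 ≤ 15, expected clicks 7 + 13 + 7 = 27.
slot 4 + slot 6: cost 9 + 3 = 12 ≤ 15, expected clicks 16 + 7 = 23.
slot 4 + slot 3: cost 9 + 5 = 14 ≤ 15, expected clicks 16 + 7 = 23.
Best is slot 3, slot 1, and slot 6 with total expected clicks 27.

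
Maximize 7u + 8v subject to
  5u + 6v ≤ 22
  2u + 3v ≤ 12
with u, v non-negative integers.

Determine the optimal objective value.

Relaxing integrality, the LP optimum is 30.80 at (u,v) = (4.4, 0), which is not an integer point.
(u,v)=(2,2): 5·2+6·2=22≤22, 2·2+3·2=10≤12, objective 30.
(u,v)=(3,1): 5·3+6·1=21≤22, 2·3+3·1=9≤12, objective 29.
Maximum is 30 at (u,v)=(2,2).

30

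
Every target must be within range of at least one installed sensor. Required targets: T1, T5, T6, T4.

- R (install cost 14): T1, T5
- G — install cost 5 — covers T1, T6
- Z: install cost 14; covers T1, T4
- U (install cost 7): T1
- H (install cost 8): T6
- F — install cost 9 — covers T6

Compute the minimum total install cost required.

Choose R, G, and Z: together they cover T1, T5, T6, T4 — every target.
Total install cost: 14 + 5 + 14 = 33.
No cover costs less than 33.

33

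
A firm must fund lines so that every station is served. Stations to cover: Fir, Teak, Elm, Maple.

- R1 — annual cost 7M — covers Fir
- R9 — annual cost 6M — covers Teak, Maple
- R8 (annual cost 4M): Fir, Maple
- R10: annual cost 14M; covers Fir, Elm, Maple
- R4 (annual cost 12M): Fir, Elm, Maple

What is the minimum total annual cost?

This is an integer covering problem.
Choose R9 and R4: together they cover Fir, Teak, Elm, Maple — every station.
Total annual cost: 6 + 12 = 18.

18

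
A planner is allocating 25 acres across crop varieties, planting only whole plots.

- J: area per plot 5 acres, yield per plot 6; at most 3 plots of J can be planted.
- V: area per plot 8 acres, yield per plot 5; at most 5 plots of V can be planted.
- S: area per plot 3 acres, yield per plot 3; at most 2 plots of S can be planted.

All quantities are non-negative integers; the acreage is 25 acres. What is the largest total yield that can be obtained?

24

This is a bounded integer knapsack.
Take 3×J and 2×S: area 21 ≤ 25, yield 3·6 + 2·3 = 24.
J has the best ratio (6/5) and is taken to its limit of 3; remaining capacity is filled optimally with the others.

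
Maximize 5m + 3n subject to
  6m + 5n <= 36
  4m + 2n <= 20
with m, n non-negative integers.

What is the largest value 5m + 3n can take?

(m,n)=(4,2): 6·4+5·2=34≤36, 4·4+2·2=20≤20, objective 26.
(m,n)=(3,3): 6·3+5·3=33≤36, 4·3+2·3=18≤20, objective 24.
(m,n)=(4,1): 6·4+5·1=29≤36, 4·4+2·1=18≤20, objective 23.
(m,n)=(2,4): 6·2+5·4=32≤36, 4·2+2·4=16≤20, objective 22.
Maximum is 26 at (m,n)=(4,2).

26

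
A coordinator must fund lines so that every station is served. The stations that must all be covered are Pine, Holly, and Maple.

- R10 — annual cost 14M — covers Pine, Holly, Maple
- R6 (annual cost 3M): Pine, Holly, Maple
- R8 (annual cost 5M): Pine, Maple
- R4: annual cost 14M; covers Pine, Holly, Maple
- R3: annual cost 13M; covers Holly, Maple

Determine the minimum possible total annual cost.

3

R6 alone covers Pine, Holly, Maple — every station.
Total annual cost: 3.
No cover costs less than 3.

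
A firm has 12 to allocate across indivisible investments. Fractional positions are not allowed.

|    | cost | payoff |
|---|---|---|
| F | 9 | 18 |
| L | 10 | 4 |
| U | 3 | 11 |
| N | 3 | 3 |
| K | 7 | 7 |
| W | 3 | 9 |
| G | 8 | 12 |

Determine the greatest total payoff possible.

29

Allowing fractional choices, the relaxed optimum would be about 32.0, but investments are indivisible.
U + N + W: cost 3 + 3 + 3 = 9 ≤ 12, payoff 11 + 3 + 9 = 23.
F + U: cost 9 + 3 = 12 ≤ 12, payoff 18 + 11 = 29.
F + W: cost 9 + 3 = 12 ≤ 12, payoff 18 + 9 = 27.
Best is F and U with total payoff 29.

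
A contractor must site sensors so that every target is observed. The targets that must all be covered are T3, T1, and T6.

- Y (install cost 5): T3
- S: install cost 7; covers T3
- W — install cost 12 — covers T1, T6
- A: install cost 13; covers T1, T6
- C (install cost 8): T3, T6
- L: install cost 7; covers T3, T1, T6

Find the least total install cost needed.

L alone covers T3, T1, T6 — every target.
Total install cost: 7.

7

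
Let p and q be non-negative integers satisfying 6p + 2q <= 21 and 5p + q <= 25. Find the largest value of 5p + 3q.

30

Relaxing integrality, the LP optimum is 31.50 at (p,q) = (0, 10.5), which is not an integer point.
(p,q)=(0,10): 6·0+2·10=20≤21, 5·0+1·10=10≤25, objective 30.
(p,q)=(0,9): 6·0+2·9=18≤21, 5·0+1·9=9≤25, objective 27.
The best lattice point is (0,10), giving 30.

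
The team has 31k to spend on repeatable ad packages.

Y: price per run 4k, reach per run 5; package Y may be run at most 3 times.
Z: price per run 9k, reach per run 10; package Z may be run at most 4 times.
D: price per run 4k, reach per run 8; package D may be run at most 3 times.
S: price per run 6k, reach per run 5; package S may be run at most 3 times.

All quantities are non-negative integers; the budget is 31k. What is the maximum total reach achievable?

D has the best ratio (8/4); taking only D gives at most 3×8 = 24 (stopped by the supply cap of 3).
Mixing does better — 2×Z and 3×D: price 30 ≤ 31, reach 2·10 + 3·8 = 44.

44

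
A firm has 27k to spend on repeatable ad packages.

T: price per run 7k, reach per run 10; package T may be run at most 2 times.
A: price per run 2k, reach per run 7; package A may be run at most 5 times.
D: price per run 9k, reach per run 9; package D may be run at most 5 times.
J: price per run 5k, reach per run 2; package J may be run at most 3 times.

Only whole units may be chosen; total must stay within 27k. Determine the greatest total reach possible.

Take 2×T and 5×A: price 24 ≤ 27, reach 2·10 + 5·7 = 55.
A has the best ratio (7/2) and is taken to its limit of 5; remaining capacity is filled optimally with the others.

55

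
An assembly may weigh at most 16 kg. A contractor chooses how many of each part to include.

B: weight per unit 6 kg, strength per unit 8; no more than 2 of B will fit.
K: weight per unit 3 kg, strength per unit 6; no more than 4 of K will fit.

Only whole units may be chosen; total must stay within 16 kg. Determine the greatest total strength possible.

26

1×B and 3×K: weight 15 ≤ 16, strength 1·8 + 3·6 = 26.
4×K: weight 12 ≤ 16, strength 4·6 = 24.
Best is 26.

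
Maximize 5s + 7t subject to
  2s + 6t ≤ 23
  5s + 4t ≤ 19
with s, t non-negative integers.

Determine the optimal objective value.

Relaxing integrality, the LP optimum is 29.50 at (s,t) = (1, 3.5), which is not an integer point.
(s,t)=(1,3): 2·1+6·3=20≤23, 5·1+4·3=17≤19, objective 26.
(s,t)=(2,2): 2·2+6·2=16≤23, 5·2+4·2=18≤19, objective 24.
(s,t)=(0,3): 2·0+6·3=18≤23, 5·0+4·3=12≤19, objective 21.
No feasible integer point exceeds 26.

26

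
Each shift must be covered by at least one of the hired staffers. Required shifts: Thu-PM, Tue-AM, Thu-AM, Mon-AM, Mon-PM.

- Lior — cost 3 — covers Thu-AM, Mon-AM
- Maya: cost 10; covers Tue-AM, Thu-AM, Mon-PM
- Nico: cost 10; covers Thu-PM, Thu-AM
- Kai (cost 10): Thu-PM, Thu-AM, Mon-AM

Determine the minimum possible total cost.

The greedy cost-per-new-shift heuristic would pick Lior, Maya, and Nico for 23, but a cheaper cover exists.
Choose Maya and Kai: together they cover Thu-PM, Tue-AM, Thu-AM, Mon-AM, Mon-PM — every shift.
Total cost: 10 + 10 = 20.
No cover costs less than 20.

20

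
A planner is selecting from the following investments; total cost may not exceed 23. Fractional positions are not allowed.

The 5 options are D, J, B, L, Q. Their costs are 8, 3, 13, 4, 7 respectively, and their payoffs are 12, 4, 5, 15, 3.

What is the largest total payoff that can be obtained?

34

Treat it as a binary knapsack problem.
Take D, J, L, and Q: cost 8 + 3 + 4 + 7 = 22 ≤ 23, payoff 12 + 4 + 15 + 3 = 34.
No other feasible combination does better.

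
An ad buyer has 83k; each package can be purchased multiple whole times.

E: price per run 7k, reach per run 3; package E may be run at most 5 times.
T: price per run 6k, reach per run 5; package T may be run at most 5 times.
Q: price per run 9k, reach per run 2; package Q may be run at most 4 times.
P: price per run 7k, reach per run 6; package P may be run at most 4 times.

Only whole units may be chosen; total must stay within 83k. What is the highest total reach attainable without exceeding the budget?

58

3×E, 5×T, and 4×P: price 79 ≤ 83, reach 3·3 + 5·5 + 4·6 = 58.
2×E, 5×T, 1×Q, and 4×P: price 81 ≤ 83, reach 2·3 + 5·5 + 1·2 + 4·6 = 57.
Best is 58.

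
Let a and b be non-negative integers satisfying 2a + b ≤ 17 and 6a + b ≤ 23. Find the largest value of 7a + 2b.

The continuous relaxation peaks at (1.5, 14) with value 38.50; rounding to a feasible lattice point costs some objective.
(a,b)=(1,15): 2·1+1·15=17≤17, 6·1+1·15=21≤23, objective 37.
(a,b)=(1,14): 2·1+1·14=16≤17, 6·1+1·14=20≤23, objective 35.
(a,b)=(1,13): 2·1+1·13=15≤17, 6·1+1·13=19≤23, objective 33.
Maximum is 37 at (a,b)=(1,15).

37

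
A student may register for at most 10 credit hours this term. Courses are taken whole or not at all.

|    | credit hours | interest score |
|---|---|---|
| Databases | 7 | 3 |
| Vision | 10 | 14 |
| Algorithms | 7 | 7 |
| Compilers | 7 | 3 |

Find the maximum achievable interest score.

14

Take Vision: credit hours 10 ≤ 10, interest score 14.
No other feasible combination does better.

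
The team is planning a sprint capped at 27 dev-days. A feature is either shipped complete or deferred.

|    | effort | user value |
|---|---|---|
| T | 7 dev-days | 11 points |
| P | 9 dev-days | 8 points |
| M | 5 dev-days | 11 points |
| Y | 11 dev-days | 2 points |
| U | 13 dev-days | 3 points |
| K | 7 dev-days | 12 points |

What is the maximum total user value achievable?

Treat it as a binary knapsack problem.
Allowing fractional choices, the relaxed optimum would be about 41.1, but features are indivisible.
T + M + K: effort 7 + 5 + 7 = 19 ≤ 27, user value 11 + 11 + 12 = 34.
P + M + K: effort 9 + 5 + 7 = 21 ≤ 27, user value 8 + 11 + 12 = 31.
Best is T, M, and K with total user value 34.

34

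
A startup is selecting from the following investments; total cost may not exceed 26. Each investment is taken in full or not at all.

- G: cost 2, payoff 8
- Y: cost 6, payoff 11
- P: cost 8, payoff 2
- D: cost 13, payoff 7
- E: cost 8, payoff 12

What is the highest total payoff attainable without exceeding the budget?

33

Allowing fractional choices, the relaxed optimum would be about 36.4, but investments are indivisible.
G + D + E: cost 2 + 13 + 8 = 23 ≤ 26, payoff 8 + 7 + 12 = 27.
G + Y + P + E: cost 2 + 6 + 8 + 8 = 24 ≤ 26, payoff 8 + 11 + 2 + 12 = 33.
G + Y + E: cost 2 + 6 + 8 = 16 ≤ 26, payoff 8 + 11 + 12 = 31.
Best is G, Y, P, and E with total payoff 33.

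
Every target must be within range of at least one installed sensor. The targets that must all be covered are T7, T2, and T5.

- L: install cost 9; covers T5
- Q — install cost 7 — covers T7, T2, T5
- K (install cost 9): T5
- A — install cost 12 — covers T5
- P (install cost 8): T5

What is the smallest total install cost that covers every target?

Q alone covers T7, T2, T5 — every target.
Total install cost: 7.
No cover costs less than 7.

7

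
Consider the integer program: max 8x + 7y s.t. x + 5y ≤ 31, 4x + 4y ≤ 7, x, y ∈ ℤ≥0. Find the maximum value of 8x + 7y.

8

(x,y)=(1,0) is feasible, giving 8.
(x,y)=(0,1) is feasible, giving 7.
(x,y)=(0,0) is feasible, giving 0.
The best lattice point is (1,0), giving 8.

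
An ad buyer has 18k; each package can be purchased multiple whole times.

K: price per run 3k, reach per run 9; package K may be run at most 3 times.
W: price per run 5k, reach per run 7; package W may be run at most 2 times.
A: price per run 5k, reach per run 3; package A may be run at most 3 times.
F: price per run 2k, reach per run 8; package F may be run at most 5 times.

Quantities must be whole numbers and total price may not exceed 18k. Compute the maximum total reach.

Take 3×K and 4×F: price 17 ≤ 18, reach 3·9 + 4·8 = 59.
No other integer combination yields more.

59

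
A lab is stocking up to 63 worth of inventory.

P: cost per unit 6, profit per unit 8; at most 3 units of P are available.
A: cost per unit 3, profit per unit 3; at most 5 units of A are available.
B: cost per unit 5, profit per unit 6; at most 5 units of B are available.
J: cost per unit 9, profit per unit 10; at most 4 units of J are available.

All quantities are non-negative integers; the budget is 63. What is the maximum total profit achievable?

75

P has the best ratio (8/6); taking only P gives at most 3×8 = 24 (stopped by the supply cap of 3).
Mixing does better — 3×P, 1×A, 3×B, and 3×J: cost 63 ≤ 63, profit 3·8 + 1·3 + 3·6 + 3·10 = 75.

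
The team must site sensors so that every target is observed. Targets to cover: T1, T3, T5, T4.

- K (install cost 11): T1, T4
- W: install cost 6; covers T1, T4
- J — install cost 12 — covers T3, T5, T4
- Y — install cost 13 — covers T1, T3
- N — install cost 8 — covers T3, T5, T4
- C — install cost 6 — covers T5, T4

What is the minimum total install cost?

14

Choose W and N: together they cover T1, T3, T5, T4 — every target.
Total install cost: 6 + 8 = 14.
No cover costs less than 14.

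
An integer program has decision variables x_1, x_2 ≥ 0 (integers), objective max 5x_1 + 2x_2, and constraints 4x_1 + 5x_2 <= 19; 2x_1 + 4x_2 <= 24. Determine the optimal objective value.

The continuous relaxation peaks at (4.75, 0) with value 23.75; rounding to a feasible lattice point costs some objective.
(x_1,x_2)=(4,0): 4·4+5·0=16≤19, 2·4+4·0=8≤24, objective 20.
(x_1,x_2)=(3,1): 4·3+5·1=17≤19, 2·3+4·1=10≤24, objective 17.
(x_1,x_2)=(3,0): 4·3+5·0=12≤19, 2·3+4·0=6≤24, objective 15.
No feasible integer point exceeds 20.

20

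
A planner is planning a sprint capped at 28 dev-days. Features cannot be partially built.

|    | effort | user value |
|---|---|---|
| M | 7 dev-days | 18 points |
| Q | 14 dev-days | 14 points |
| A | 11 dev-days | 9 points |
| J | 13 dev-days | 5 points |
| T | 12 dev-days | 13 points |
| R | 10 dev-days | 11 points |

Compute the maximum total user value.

38

Allowing fractional choices, the relaxed optimum would be about 40.9, but features are indivisible.
M + A + R: effort 7 + 11 + 10 = 28 ≤ 28, user value 18 + 9 + 11 = 38.
M + Q: effort 7 + 14 = 21 ≤ 28, user value 18 + 14 = 32.
Best is M, A, and R with total user value 38.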